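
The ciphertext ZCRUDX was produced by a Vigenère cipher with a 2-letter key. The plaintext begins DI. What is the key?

WU

Subtract each crib letter from the matching ciphertext letter (mod 26):
Z(25)−D(3)=22 → W
C(2)−I(8)=-6≡20 → U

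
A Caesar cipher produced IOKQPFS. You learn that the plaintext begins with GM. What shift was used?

From the crib: I(8)−G(6)=2, so the shift is 2.

2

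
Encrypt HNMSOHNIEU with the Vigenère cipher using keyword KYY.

Repeat the key across the message: KYYKYYKYYK
H(7)+K(10): 17 → R
N(13)+Y(24): 37≡11 → L
M(12)+Y(24): 36≡10 → K
S(18)+K(10): 28≡2 → C
O(14)+Y(24): 38≡12 → M
H(7)+Y(24): 31≡5 → F
N(13)+K(10): 23 → X
I(8)+Y(24): 32≡6 → G
E(4)+Y(24): 28≡2 → C
U(20)+K(10): 30≡4 → E

RLKCMFXGCE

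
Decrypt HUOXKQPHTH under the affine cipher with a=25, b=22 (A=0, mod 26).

PCIZMGHPDP

The inverse of 25 mod 26 is 25, since 25·25=625≡1. Apply D(y)=25·(y−22) mod 26:
H(7): 25·(7−22)=-375≡15 → P
U(20): 25·(20−22)=-50≡2 → C
O(14): 25·(14−22)=-200≡8 → I
X(23): 25·(23−22)=25 → Z
K(10): 25·(10−22)=-300≡12 → M
Q(16): 25·(16−22)=-150≡6 → G
P(15): 25·(15−22)=-175≡7 → H
H(7): 25·(7−22)=-375≡15 → P
T(19): 25·(19−22)=-75≡3 → D
H(7): 25·(7−22)=-375≡15 → P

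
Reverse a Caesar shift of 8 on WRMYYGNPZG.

OJEQQYFHRY

W(22): 22−8=14 → O
R(17): 17−8=9 → J
M(12): 12−8=4 → E
Y(24): 24−8=16 → Q
Y(24): 24−8=16 → Q
G(6): 6−8=-2≡24 → Y
N(13): 13−8=5 → F
P(15): 15−8=7 → H
Z(25): 25−8=17 → R
G(6): 6−8=-2≡24 → Y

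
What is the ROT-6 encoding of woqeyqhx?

cuwkewnd

w(22): 22+6=28≡2 → c
o(14): 14+6=20 → u
q(16): 16+6=22 → w
e(4): 4+6=10 → k
y(24): 24+6=30≡4 → e
q(16): 16+6=22 → w
h(7): 7+6=13 → n
x(23): 23+6=29≡3 → d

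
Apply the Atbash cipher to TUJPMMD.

T(19) → G(6)
U(20) → F(5)
J(9) → Q(16)
P(15) → K(10)
M(12) → N(13)
M(12) → N(13)
D(3) → W(22)

GFQKNNW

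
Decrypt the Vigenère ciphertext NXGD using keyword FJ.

Repeat the key across the ciphertext: FJFJ
N(13)−F(5): 8 → I
X(23)−J(9): 14 → O
G(6)−F(5): 1 → B
D(3)−J(9): -6≡20 → U

IOBU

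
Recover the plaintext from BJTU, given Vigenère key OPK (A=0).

Repeat the key across the ciphertext: OPKO
B(1)−O(14): -13≡13 → N
J(9)−P(15): -6≡20 → U
T(19)−K(10): 9 → J
U(20)−O(14): 6 → G

NUJG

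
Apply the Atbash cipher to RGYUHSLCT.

R(17) → I(8)
G(6) → T(19)
Y(24) → B(1)
U(20) → F(5)
H(7) → S(18)
S(18) → H(7)
L(11) → O(14)
C(2) → X(23)
T(19) → G(6)

ITBFSHOXG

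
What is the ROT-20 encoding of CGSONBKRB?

WAMIHVELV

C(2): 2+20=22 → W
G(6): 6+20=26≡0 → A
S(18): 18+20=38≡12 → M
O(14): 14+20=34≡8 → I
N(13): 13+20=33≡7 → H
B(1): 1+20=21 → V
K(10): 10+20=30≡4 → E
R(17): 17+20=37≡11 → L
B(1): 1+20=21 → V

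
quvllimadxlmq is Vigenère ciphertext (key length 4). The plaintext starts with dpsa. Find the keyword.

Subtract each crib letter from the matching ciphertext letter (mod 26):
q(16)−d(3)=13 → n
u(20)−p(15)=5 → f
v(21)−s(18)=3 → d
l(11)−a(0)=11 → l

nfdl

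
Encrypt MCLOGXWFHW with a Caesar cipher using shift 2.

M(12): 12+2=14 → O
C(2): 2+2=4 → E
L(11): 11+2=13 → N
O(14): 14+2=16 → Q
G(6): 6+2=8 → I
X(23): 23+2=25 → Z
W(22): 22+2=24 → Y
F(5): 5+2=7 → H
H(7): 7+2=9 → J
W(22): 22+2=24 → Y

OENQIZYHJY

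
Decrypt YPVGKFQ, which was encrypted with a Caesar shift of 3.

VMSDHCN

Y(24): 24−3=21 → V
P(15): 15−3=12 → M
V(21): 21−3=18 → S
G(6): 6−3=3 → D
K(10): 10−3=7 → H
F(5): 5−3=2 → C
Q(16): 16−3=13 → N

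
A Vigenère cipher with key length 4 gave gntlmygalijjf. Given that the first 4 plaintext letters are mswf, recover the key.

Subtract each crib letter from the matching ciphertext letter (mod 26):
g(6)−m(12)=-6≡20 → u
n(13)−s(18)=-5≡21 → v
t(19)−w(22)=-3≡23 → x
l(11)−f(5)=6 → g

uvxg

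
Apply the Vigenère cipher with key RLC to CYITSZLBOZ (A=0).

Repeat the key across the message: RLCRLCRLCR
C(2)+R(17): 19 → T
Y(24)+L(11): 35≡9 → J
I(8)+C(2): 10 → K
T(19)+R(17): 36≡10 → K
S(18)+L(11): 29≡3 → D
Z(25)+C(2): 27≡1 → B
L(11)+R(17): 28≡2 → C
B(1)+L(11): 12 → M
O(14)+C(2): 16 → Q
Z(25)+R(17): 42≡16 → Q

TJKKDBCMQQ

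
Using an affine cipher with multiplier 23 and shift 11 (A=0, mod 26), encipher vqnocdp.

apyvfcs

v(21): 23·21+11=494≡0 → a
q(16): 23·16+11=379≡15 → p
n(13): 23·13+11=310≡24 → y
o(14): 23·14+11=333≡21 → v
c(2): 23·2+11=57≡5 → f
d(3): 23·3+11=80≡2 → c
p(15): 23·15+11=356≡18 → s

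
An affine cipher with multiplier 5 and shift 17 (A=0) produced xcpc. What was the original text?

The inverse of 5 mod 26 is 21, since 5·21=105≡1. Apply D(y)=21·(y−17) mod 26:
x(23): 21·(23−17)=126≡22 → w
c(2): 21·(2−17)=-315≡23 → x
p(15): 21·(15−17)=-42≡10 → k
c(2): 21·(2−17)=-315≡23 → x

wxkx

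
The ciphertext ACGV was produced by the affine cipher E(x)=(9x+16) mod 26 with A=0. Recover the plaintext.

The inverse of 9 mod 26 is 3, since 9·3=27≡1. Apply D(y)=3·(y−16) mod 26:
A(0): 3·(0−16)=-48≡4 → E
C(2): 3·(2−16)=-42≡10 → K
G(6): 3·(6−16)=-30≡22 → W
V(21): 3·(21−16)=15 → P

EKWP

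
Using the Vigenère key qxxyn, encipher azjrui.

qwgphy

Repeat the key across the message: qxxynq
a(0)+q(16): 16 → q
z(25)+x(23): 48≡22 → w
j(9)+x(23): 32≡6 → g
r(17)+y(24): 41≡15 → p
u(20)+n(13): 33≡7 → h
i(8)+q(16): 24 → y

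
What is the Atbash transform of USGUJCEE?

U(20) → F(5)
S(18) → H(7)
G(6) → T(19)
U(20) → F(5)
J(9) → Q(16)
C(2) → X(23)
E(4) → V(21)
E(4) → V(21)

FHTFQXVV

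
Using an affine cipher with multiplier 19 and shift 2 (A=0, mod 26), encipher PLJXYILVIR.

P(15): 19·15+2=287≡1 → B
L(11): 19·11+2=211≡3 → D
J(9): 19·9+2=173≡17 → R
X(23): 19·23+2=439≡23 → X
Y(24): 19·24+2=458≡16 → Q
I(8): 19·8+2=154≡24 → Y
L(11): 19·11+2=211≡3 → D
V(21): 19·21+2=401≡11 → L
I(8): 19·8+2=154≡24 → Y
R(17): 19·17+2=325≡13 → N

BDRXQYDLYN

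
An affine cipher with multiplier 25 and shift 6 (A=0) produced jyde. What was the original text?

The inverse of 25 mod 26 is 25, since 25·25=625≡1. Apply D(y)=25·(y−6) mod 26:
j(9): 25·(9−6)=75≡23 → x
y(24): 25·(24−6)=450≡8 → i
d(3): 25·(3−6)=-75≡3 → d
e(4): 25·(4−6)=-50≡2 → c

xidc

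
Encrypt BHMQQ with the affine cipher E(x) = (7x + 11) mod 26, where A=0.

B(1): 7·1+11=18 → S
H(7): 7·7+11=60≡8 → I
M(12): 7·12+11=95≡17 → R
Q(16): 7·16+11=123≡19 → T
Q(16): 7·16+11=123≡19 → T

SIRTT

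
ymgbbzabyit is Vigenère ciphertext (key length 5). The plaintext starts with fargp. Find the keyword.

Subtract each crib letter from the matching ciphertext letter (mod 26):
y(24)−f(5)=19 → t
m(12)−a(0)=12 → m
g(6)−r(17)=-11≡15 → p
b(1)−g(6)=-5≡21 → v
b(1)−p(15)=-14≡12 → m

tmpvm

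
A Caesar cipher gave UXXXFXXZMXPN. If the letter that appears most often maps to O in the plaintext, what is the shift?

9

The most frequent ciphertext letter is X (appears 6 times).
X is position 23; O is position 14.
Shift = 9.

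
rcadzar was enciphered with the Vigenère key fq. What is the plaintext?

mmvnukm

Repeat the key across the ciphertext: fqfqfqf
r(17)−f(5): 12 → m
c(2)−q(16): -14≡12 → m
a(0)−f(5): -5≡21 → v
d(3)−q(16): -13≡13 → n
z(25)−f(5): 20 → u
a(0)−q(16): -16≡10 → k
r(17)−f(5): 12 → m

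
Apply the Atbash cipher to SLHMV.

S(18) → H(7)
L(11) → O(14)
H(7) → S(18)
M(12) → N(13)
V(21) → E(4)

HOSNE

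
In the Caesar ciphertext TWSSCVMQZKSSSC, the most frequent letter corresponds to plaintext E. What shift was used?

The most frequent ciphertext letter is S (appears 5 times).
S is position 18; E is position 4.
Shift = 14.

14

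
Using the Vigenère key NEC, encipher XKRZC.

KOTMG

Repeat the key across the message: NECNE
X(23)+N(13): 36≡10 → K
K(10)+E(4): 14 → O
R(17)+C(2): 19 → T
Z(25)+N(13): 38≡12 → M
C(2)+E(4): 6 → G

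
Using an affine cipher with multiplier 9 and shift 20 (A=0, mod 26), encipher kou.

k(10): 9·10+20=110≡6 → g
o(14): 9·14+20=146≡16 → q
u(20): 9·20+20=200≡18 → s

gqs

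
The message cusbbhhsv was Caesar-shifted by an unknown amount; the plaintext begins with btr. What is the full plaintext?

From the crib: c(2)−b(1)=1, so the shift is 1.
Subtract 1 from each ciphertext letter:
c(2): 2−1=1 → b
u(20): 20−1=19 → t
s(18): 18−1=17 → r
b(1): 1−1=0 → a
b(1): 1−1=0 → a
h(7): 7−1=6 → g
h(7): 7−1=6 → g
s(18): 18−1=17 → r
v(21): 21−1=20 → u

btraaggru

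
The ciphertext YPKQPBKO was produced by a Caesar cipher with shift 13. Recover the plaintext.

LCXDCOXB

Y(24): 24−13=11 → L
P(15): 15−13=2 → C
K(10): 10−13=-3≡23 → X
Q(16): 16−13=3 → D
P(15): 15−13=2 → C
B(1): 1−13=-12≡14 → O
K(10): 10−13=-3≡23 → X
O(14): 14−13=1 → B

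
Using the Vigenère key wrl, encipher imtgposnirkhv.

Repeat the key across the message: wrlwrlwrlwrlw
i(8)+w(22): 30≡4 → e
m(12)+r(17): 29≡3 → d
t(19)+l(11): 30≡4 → e
g(6)+w(22): 28≡2 → c
p(15)+r(17): 32≡6 → g
o(14)+l(11): 25 → z
s(18)+w(22): 40≡14 → o
n(13)+r(17): 30≡4 → e
i(8)+l(11): 19 → t
r(17)+w(22): 39≡13 → n
k(10)+r(17): 27≡1 → b
h(7)+l(11): 18 → s
v(21)+w(22): 43≡17 → r

edecgzoetnbsr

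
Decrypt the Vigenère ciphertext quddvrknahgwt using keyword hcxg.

jsgxopnhtfjqm

Repeat the key across the ciphertext: hcxghcxghcxgh
q(16)−h(7): 9 → j
u(20)−c(2): 18 → s
d(3)−x(23): -20≡6 → g
d(3)−g(6): -3≡23 → x
v(21)−h(7): 14 → o
r(17)−c(2): 15 → p
k(10)−x(23): -13≡13 → n
n(13)−g(6): 7 → h
a(0)−h(7): -7≡19 → t
h(7)−c(2): 5 → f
g(6)−x(23): -17≡9 → j
w(22)−g(6): 16 → q
t(19)−h(7): 12 → m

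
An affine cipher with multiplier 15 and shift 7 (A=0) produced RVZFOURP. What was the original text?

The inverse of 15 mod 26 is 7, since 15·7=105≡1. Apply D(y)=7·(y−7) mod 26:
R(17): 7·(17−7)=70≡18 → S
V(21): 7·(21−7)=98≡20 → U
Z(25): 7·(25−7)=126≡22 → W
F(5): 7·(5−7)=-14≡12 → M
O(14): 7·(14−7)=49≡23 → X
U(20): 7·(20−7)=91≡13 → N
R(17): 7·(17−7)=70≡18 → S
P(15): 7·(15−7)=56≡4 → E

SUWMXNSE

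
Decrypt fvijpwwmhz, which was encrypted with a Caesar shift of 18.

f(5): 5−18=-13≡13 → n
v(21): 21−18=3 → d
i(8): 8−18=-10≡16 → q
j(9): 9−18=-9≡17 → r
p(15): 15−18=-3≡23 → x
w(22): 22−18=4 → e
w(22): 22−18=4 → e
m(12): 12−18=-6≡20 → u
h(7): 7−18=-11≡15 → p
z(25): 25−18=7 → h

ndqrxeeuph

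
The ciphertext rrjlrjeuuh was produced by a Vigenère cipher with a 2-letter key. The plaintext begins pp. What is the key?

cc

Subtract each crib letter from the matching ciphertext letter (mod 26):
r(17)−p(15)=2 → c
r(17)−p(15)=2 → c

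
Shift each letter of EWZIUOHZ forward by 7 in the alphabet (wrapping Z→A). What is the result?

LDGPBVOG

E(4): 4+7=11 → L
W(22): 22+7=29≡3 → D
Z(25): 25+7=32≡6 → G
I(8): 8+7=15 → P
U(20): 20+7=27≡1 → B
O(14): 14+7=21 → V
H(7): 7+7=14 → O
Z(25): 25+7=32≡6 → G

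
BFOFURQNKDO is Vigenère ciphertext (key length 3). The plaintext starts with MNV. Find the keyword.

Subtract each crib letter from the matching ciphertext letter (mod 26):
B(1)−M(12)=-11≡15 → P
F(5)−N(13)=-8≡18 → S
O(14)−V(21)=-7≡19 → T

PST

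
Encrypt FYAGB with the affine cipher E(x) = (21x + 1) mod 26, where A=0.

F(5): 21·5+1=106≡2 → C
Y(24): 21·24+1=505≡11 → L
A(0): 21·0+1=1 → B
G(6): 21·6+1=127≡23 → X
B(1): 21·1+1=22 → W

CLBXW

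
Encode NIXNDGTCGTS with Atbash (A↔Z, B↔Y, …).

MRCMWTGXTGH

N(13) → M(12)
I(8) → R(17)
X(23) → C(2)
N(13) → M(12)
D(3) → W(22)
G(6) → T(19)
T(19) → G(6)
C(2) → X(23)
G(6) → T(19)
T(19) → G(6)
S(18) → H(7)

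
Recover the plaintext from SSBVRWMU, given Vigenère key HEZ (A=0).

LOCONXFQ

Repeat the key across the ciphertext: HEZHEZHE
S(18)−H(7): 11 → L
S(18)−E(4): 14 → O
B(1)−Z(25): -24≡2 → C
V(21)−H(7): 14 → O
R(17)−E(4): 13 → N
W(22)−Z(25): -3≡23 → X
M(12)−H(7): 5 → F
U(20)−E(4): 16 → Q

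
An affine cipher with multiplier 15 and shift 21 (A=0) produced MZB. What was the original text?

PCQ

The inverse of 15 mod 26 is 7, since 15·7=105≡1. Apply D(y)=7·(y−21) mod 26:
M(12): 7·(12−21)=-63≡15 → P
Z(25): 7·(25−21)=28≡2 → C
B(1): 7·(1−21)=-140≡16 → Q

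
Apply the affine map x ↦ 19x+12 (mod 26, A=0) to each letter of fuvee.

dcvkk

f(5): 19·5+12=107≡3 → d
u(20): 19·20+12=392≡2 → c
v(21): 19·21+12=411≡21 → v
e(4): 19·4+12=88≡10 → k
e(4): 19·4+12=88≡10 → k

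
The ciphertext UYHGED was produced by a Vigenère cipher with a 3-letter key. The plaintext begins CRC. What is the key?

Subtract each crib letter from the matching ciphertext letter (mod 26):
U(20)−C(2)=18 → S
Y(24)−R(17)=7 → H
H(7)−C(2)=5 → F

SHF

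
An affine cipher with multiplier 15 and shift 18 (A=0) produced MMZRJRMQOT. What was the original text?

KKXTPTKMYH

The inverse of 15 mod 26 is 7, since 15·7=105≡1. Apply D(y)=7·(y−18) mod 26:
M(12): 7·(12−18)=-42≡10 → K
M(12): 7·(12−18)=-42≡10 → K
Z(25): 7·(25−18)=49≡23 → X
R(17): 7·(17−18)=-7≡19 → T
J(9): 7·(9−18)=-63≡15 → P
R(17): 7·(17−18)=-7≡19 → T
M(12): 7·(12−18)=-42≡10 → K
Q(16): 7·(16−18)=-14≡12 → M
O(14): 7·(14−18)=-28≡24 → Y
T(19): 7·(19−18)=7 → H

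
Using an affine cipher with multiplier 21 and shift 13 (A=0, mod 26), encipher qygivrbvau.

lxjzmgimnr

q(16): 21·16+13=349≡11 → l
y(24): 21·24+13=517≡23 → x
g(6): 21·6+13=139≡9 → j
i(8): 21·8+13=181≡25 → z
v(21): 21·21+13=454≡12 → m
r(17): 21·17+13=370≡6 → g
b(1): 21·1+13=34≡8 → i
v(21): 21·21+13=454≡12 → m
a(0): 21·0+13=13 → n
u(20): 21·20+13=433≡17 → r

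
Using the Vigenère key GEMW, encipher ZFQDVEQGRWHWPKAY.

FJCZBICCXATSVOMU

Repeat the key across the message: GEMWGEMWGEMWGEMW
Z(25)+G(6): 31≡5 → F
F(5)+E(4): 9 → J
Q(16)+M(12): 28≡2 → C
D(3)+W(22): 25 → Z
V(21)+G(6): 27≡1 → B
E(4)+E(4): 8 → I
Q(16)+M(12): 28≡2 → C
G(6)+W(22): 28≡2 → C
R(17)+G(6): 23 → X
W(22)+E(4): 26≡0 → A
H(7)+M(12): 19 → T
W(22)+W(22): 44≡18 → S
P(15)+G(6): 21 → V
K(10)+E(4): 14 → O
A(0)+M(12): 12 → M
Y(24)+W(22): 46≡20 → U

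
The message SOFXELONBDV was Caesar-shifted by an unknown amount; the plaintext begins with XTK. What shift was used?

From the crib: S(18)−X(23)=-5≡21, so the shift is 21.

21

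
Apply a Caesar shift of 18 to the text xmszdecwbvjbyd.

pekrvwuotnbtqv

x(23): 23+18=41≡15 → p
m(12): 12+18=30≡4 → e
s(18): 18+18=36≡10 → k
z(25): 25+18=43≡17 → r
d(3): 3+18=21 → v
e(4): 4+18=22 → w
c(2): 2+18=20 → u
w(22): 22+18=40≡14 → o
b(1): 1+18=19 → t
v(21): 21+18=39≡13 → n
j(9): 9+18=27≡1 → b
b(1): 1+18=19 → t
y(24): 24+18=42≡16 → q
d(3): 3+18=21 → v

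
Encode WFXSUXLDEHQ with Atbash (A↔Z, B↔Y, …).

DUCHFCOWVSJ

W(22) → D(3)
F(5) → U(20)
X(23) → C(2)
S(18) → H(7)
U(20) → F(5)
X(23) → C(2)
L(11) → O(14)
D(3) → W(22)
E(4) → V(21)
H(7) → S(18)
Q(16) → J(9)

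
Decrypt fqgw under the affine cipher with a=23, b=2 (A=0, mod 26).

zeqc

The inverse of 23 mod 26 is 17, since 23·17=391≡1. Apply D(y)=17·(y−2) mod 26:
f(5): 17·(5−2)=51≡25 → z
q(16): 17·(16−2)=238≡4 → e
g(6): 17·(6−2)=68≡16 → q
w(22): 17·(22−2)=340≡2 → c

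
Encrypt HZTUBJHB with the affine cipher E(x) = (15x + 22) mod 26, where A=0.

H(7): 15·7+22=127≡23 → X
Z(25): 15·25+22=397≡7 → H
T(19): 15·19+22=307≡21 → V
U(20): 15·20+22=322≡10 → K
B(1): 15·1+22=37≡11 → L
J(9): 15·9+22=157≡1 → B
H(7): 15·7+22=127≡23 → X
B(1): 15·1+22=37≡11 → L

XHVKLBXL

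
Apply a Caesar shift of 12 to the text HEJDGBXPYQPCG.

H(7): 7+12=19 → T
E(4): 4+12=16 → Q
J(9): 9+12=21 → V
D(3): 3+12=15 → P
G(6): 6+12=18 → S
B(1): 1+12=13 → N
X(23): 23+12=35≡9 → J
P(15): 15+12=27≡1 → B
Y(24): 24+12=36≡10 → K
Q(16): 16+12=28≡2 → C
P(15): 15+12=27≡1 → B
C(2): 2+12=14 → O
G(6): 6+12=18 → S

TQVPSNJBKCBOS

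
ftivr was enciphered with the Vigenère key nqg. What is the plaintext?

Repeat the key across the ciphertext: nqgnq
f(5)−n(13): -8≡18 → s
t(19)−q(16): 3 → d
i(8)−g(6): 2 → c
v(21)−n(13): 8 → i
r(17)−q(16): 1 → b

sdcib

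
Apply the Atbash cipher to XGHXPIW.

CTSCKRD

X(23) → C(2)
G(6) → T(19)
H(7) → S(18)
X(23) → C(2)
P(15) → K(10)
I(8) → R(17)
W(22) → D(3)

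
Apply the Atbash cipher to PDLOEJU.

KWOLVQF

P(15) → K(10)
D(3) → W(22)
L(11) → O(14)
O(14) → L(11)
E(4) → V(21)
J(9) → Q(16)
U(20) → F(5)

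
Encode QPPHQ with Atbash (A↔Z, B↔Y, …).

Q(16) → J(9)
P(15) → K(10)
P(15) → K(10)
H(7) → S(18)
Q(16) → J(9)

JKKSJ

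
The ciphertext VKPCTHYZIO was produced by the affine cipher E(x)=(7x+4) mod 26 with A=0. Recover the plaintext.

The inverse of 7 mod 26 is 15, since 7·15=105≡1. Apply D(y)=15·(y−4) mod 26:
V(21): 15·(21−4)=255≡21 → V
K(10): 15·(10−4)=90≡12 → M
P(15): 15·(15−4)=165≡9 → J
C(2): 15·(2−4)=-30≡22 → W
T(19): 15·(19−4)=225≡17 → R
H(7): 15·(7−4)=45≡19 → T
Y(24): 15·(24−4)=300≡14 → O
Z(25): 15·(25−4)=315≡3 → D
I(8): 15·(8−4)=60≡8 → I
O(14): 15·(14−4)=150≡20 → U

VMJWRTODIU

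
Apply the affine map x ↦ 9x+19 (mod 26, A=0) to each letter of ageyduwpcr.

tvdburjylq

a(0): 9·0+19=19 → t
g(6): 9·6+19=73≡21 → v
e(4): 9·4+19=55≡3 → d
y(24): 9·24+19=235≡1 → b
d(3): 9·3+19=46≡20 → u
u(20): 9·20+19=199≡17 → r
w(22): 9·22+19=217≡9 → j
p(15): 9·15+19=154≡24 → y
c(2): 9·2+19=37≡11 → l
r(17): 9·17+19=172≡16 → q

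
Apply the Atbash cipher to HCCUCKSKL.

SXXFXPHPO

H(7) → S(18)
C(2) → X(23)
C(2) → X(23)
U(20) → F(5)
C(2) → X(23)
K(10) → P(15)
S(18) → H(7)
K(10) → P(15)
L(11) → O(14)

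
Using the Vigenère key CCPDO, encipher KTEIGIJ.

Repeat the key across the message: CCPDOCC
K(10)+C(2): 12 → M
T(19)+C(2): 21 → V
E(4)+P(15): 19 → T
I(8)+D(3): 11 → L
G(6)+O(14): 20 → U
I(8)+C(2): 10 → K
J(9)+C(2): 11 → L

MVTLUKL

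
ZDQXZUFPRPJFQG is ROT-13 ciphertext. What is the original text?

MQDKMHSCECWSDT

Z(25): 25−13=12 → M
D(3): 3−13=-10≡16 → Q
Q(16): 16−13=3 → D
X(23): 23−13=10 → K
Z(25): 25−13=12 → M
U(20): 20−13=7 → H
F(5): 5−13=-8≡18 → S
P(15): 15−13=2 → C
R(17): 17−13=4 → E
P(15): 15−13=2 → C
J(9): 9−13=-4≡22 → W
F(5): 5−13=-8≡18 → S
Q(16): 16−13=3 → D
G(6): 6−13=-7≡19 → T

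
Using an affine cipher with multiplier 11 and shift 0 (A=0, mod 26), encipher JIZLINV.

J(9): 11·9+0=99≡21 → V
I(8): 11·8+0=88≡10 → K
Z(25): 11·25+0=275≡15 → P
L(11): 11·11+0=121≡17 → R
I(8): 11·8+0=88≡10 → K
N(13): 11·13+0=143≡13 → N
V(21): 11·21+0=231≡23 → X

VKPRKNX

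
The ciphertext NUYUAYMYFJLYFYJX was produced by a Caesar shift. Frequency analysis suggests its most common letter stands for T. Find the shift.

5

The most frequent ciphertext letter is Y (appears 5 times).
Y is position 24; T is position 19.
Shift = 5.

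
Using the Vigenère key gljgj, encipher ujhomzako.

Repeat the key across the message: gljgjgljg
u(20)+g(6): 26≡0 → a
j(9)+l(11): 20 → u
h(7)+j(9): 16 → q
o(14)+g(6): 20 → u
m(12)+j(9): 21 → v
z(25)+g(6): 31≡5 → f
a(0)+l(11): 11 → l
k(10)+j(9): 19 → t
o(14)+g(6): 20 → u

auquvfltu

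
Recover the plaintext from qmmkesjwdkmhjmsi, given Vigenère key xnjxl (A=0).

tzdntvwngzpuaphl

Repeat the key across the ciphertext: xnjxlxnjxlxnjxlx
q(16)−x(23): -7≡19 → t
m(12)−n(13): -1≡25 → z
m(12)−j(9): 3 → d
k(10)−x(23): -13≡13 → n
e(4)−l(11): -7≡19 → t
s(18)−x(23): -5≡21 → v
j(9)−n(13): -4≡22 → w
w(22)−j(9): 13 → n
d(3)−x(23): -20≡6 → g
k(10)−l(11): -1≡25 → z
m(12)−x(23): -11≡15 → p
h(7)−n(13): -6≡20 → u
j(9)−j(9): 0 → a
m(12)−x(23): -11≡15 → p
s(18)−l(11): 7 → h
i(8)−x(23): -15≡11 → l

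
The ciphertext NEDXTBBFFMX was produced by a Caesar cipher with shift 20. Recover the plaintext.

TKJDZHHLLSD

N(13): 13−20=-7≡19 → T
E(4): 4−20=-16≡10 → K
D(3): 3−20=-17≡9 → J
X(23): 23−20=3 → D
T(19): 19−20=-1≡25 → Z
B(1): 1−20=-19≡7 → H
B(1): 1−20=-19≡7 → H
F(5): 5−20=-15≡11 → L
F(5): 5−20=-15≡11 → L
M(12): 12−20=-8≡18 → S
X(23): 23−20=3 → D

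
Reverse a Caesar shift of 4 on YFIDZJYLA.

Y(24): 24−4=20 → U
F(5): 5−4=1 → B
I(8): 8−4=4 → E
D(3): 3−4=-1≡25 → Z
Z(25): 25−4=21 → V
J(9): 9−4=5 → F
Y(24): 24−4=20 → U
L(11): 11−4=7 → H
A(0): 0−4=-4≡22 → W

UBEZVFUHW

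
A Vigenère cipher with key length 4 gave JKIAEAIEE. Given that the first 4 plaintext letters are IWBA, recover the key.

Subtract each crib letter from the matching ciphertext letter (mod 26):
J(9)−I(8)=1 → B
K(10)−W(22)=-12≡14 → O
I(8)−B(1)=7 → H
A(0)−A(0)=0 → A

BOHA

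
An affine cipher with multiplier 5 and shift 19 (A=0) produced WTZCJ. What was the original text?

The inverse of 5 mod 26 is 21, since 5·21=105≡1. Apply D(y)=21·(y−19) mod 26:
W(22): 21·(22−19)=63≡11 → L
T(19): 21·(19−19)=0 → A
Z(25): 21·(25−19)=126≡22 → W
C(2): 21·(2−19)=-357≡7 → H
J(9): 21·(9−19)=-210≡24 → Y

LAWHY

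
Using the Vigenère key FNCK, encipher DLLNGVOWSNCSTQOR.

IYNXLIQGXAECYDQB

Repeat the key across the message: FNCKFNCKFNCKFNCK
D(3)+F(5): 8 → I
L(11)+N(13): 24 → Y
L(11)+C(2): 13 → N
N(13)+K(10): 23 → X
G(6)+F(5): 11 → L
V(21)+N(13): 34≡8 → I
O(14)+C(2): 16 → Q
W(22)+K(10): 32≡6 → G
S(18)+F(5): 23 → X
N(13)+N(13): 26≡0 → A
C(2)+C(2): 4 → E
S(18)+K(10): 28≡2 → C
T(19)+F(5): 24 → Y
Q(16)+N(13): 29≡3 → D
O(14)+C(2): 16 → Q
R(17)+K(10): 27≡1 → B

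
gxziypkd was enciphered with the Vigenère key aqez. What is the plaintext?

Repeat the key across the ciphertext: aqezaqez
g(6)−a(0): 6 → g
x(23)−q(16): 7 → h
z(25)−e(4): 21 → v
i(8)−z(25): -17≡9 → j
y(24)−a(0): 24 → y
p(15)−q(16): -1≡25 → z
k(10)−e(4): 6 → g
d(3)−z(25): -22≡4 → e

ghvjyzge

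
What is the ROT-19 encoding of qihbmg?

q(16): 16+19=35≡9 → j
i(8): 8+19=27≡1 → b
h(7): 7+19=26≡0 → a
b(1): 1+19=20 → u
m(12): 12+19=31≡5 → f
g(6): 6+19=25 → z

jbaufz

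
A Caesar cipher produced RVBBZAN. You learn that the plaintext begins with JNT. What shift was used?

8

From the crib: R(17)−J(9)=8, so the shift is 8.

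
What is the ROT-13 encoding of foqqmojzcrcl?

sbddzbwmpepy

f(5): 5+13=18 → s
o(14): 14+13=27≡1 → b
q(16): 16+13=29≡3 → d
q(16): 16+13=29≡3 → d
m(12): 12+13=25 → z
o(14): 14+13=27≡1 → b
j(9): 9+13=22 → w
z(25): 25+13=38≡12 → m
c(2): 2+13=15 → p
r(17): 17+13=30≡4 → e
c(2): 2+13=15 → p
l(11): 11+13=24 → y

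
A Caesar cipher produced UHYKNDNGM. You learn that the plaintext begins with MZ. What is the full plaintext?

From the crib: U(20)−M(12)=8, so the shift is 8.
Subtract 8 from each ciphertext letter:
U(20): 20−8=12 → M
H(7): 7−8=-1≡25 → Z
Y(24): 24−8=16 → Q
K(10): 10−8=2 → C
N(13): 13−8=5 → F
D(3): 3−8=-5≡21 → V
N(13): 13−8=5 → F
G(6): 6−8=-2≡24 → Y
M(12): 12−8=4 → E

MZQCFVFYE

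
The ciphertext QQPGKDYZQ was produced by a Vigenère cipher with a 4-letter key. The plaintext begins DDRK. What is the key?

Subtract each crib letter from the matching ciphertext letter (mod 26):
Q(16)−D(3)=13 → N
Q(16)−D(3)=13 → N
P(15)−R(17)=-2≡24 → Y
G(6)−K(10)=-4≡22 → W

NNYW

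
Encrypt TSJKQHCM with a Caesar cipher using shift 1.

UTKLRIDN

T(19): 19+1=20 → U
S(18): 18+1=19 → T
J(9): 9+1=10 → K
K(10): 10+1=11 → L
Q(16): 16+1=17 → R
H(7): 7+1=8 → I
C(2): 2+1=3 → D
M(12): 12+1=13 → N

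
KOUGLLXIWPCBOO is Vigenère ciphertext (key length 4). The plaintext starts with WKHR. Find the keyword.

OENP

Subtract each crib letter from the matching ciphertext letter (mod 26):
K(10)−W(22)=-12≡14 → O
O(14)−K(10)=4 → E
U(20)−H(7)=13 → N
G(6)−R(17)=-11≡15 → P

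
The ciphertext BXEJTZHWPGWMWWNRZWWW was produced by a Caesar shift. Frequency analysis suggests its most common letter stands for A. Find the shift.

The most frequent ciphertext letter is W (appears 7 times).
W is position 22; A is position 0.
Shift = 22.

22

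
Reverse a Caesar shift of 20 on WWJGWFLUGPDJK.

W(22): 22−20=2 → C
W(22): 22−20=2 → C
J(9): 9−20=-11≡15 → P
G(6): 6−20=-14≡12 → M
W(22): 22−20=2 → C
F(5): 5−20=-15≡11 → L
L(11): 11−20=-9≡17 → R
U(20): 20−20=0 → A
G(6): 6−20=-14≡12 → M
P(15): 15−20=-5≡21 → V
D(3): 3−20=-17≡9 → J
J(9): 9−20=-11≡15 → P
K(10): 10−20=-10≡16 → Q

CCPMCLRAMVJPQ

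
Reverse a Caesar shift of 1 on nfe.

n(13): 13−1=12 → m
f(5): 5−1=4 → e
e(4): 4−1=3 → d

med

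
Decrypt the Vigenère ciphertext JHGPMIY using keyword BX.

Repeat the key across the ciphertext: BXBXBXB
J(9)−B(1): 8 → I
H(7)−X(23): -16≡10 → K
G(6)−B(1): 5 → F
P(15)−X(23): -8≡18 → S
M(12)−B(1): 11 → L
I(8)−X(23): -15≡11 → L
Y(24)−B(1): 23 → X

IKFSLLX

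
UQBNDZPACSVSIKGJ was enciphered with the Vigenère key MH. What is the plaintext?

IJPGRSDTQLJLWDUC

Repeat the key across the ciphertext: MHMHMHMHMHMHMHMH
U(20)−M(12): 8 → I
Q(16)−H(7): 9 → J
B(1)−M(12): -11≡15 → P
N(13)−H(7): 6 → G
D(3)−M(12): -9≡17 → R
Z(25)−H(7): 18 → S
P(15)−M(12): 3 → D
A(0)−H(7): -7≡19 → T
C(2)−M(12): -10≡16 → Q
S(18)−H(7): 11 → L
V(21)−M(12): 9 → J
S(18)−H(7): 11 → L
I(8)−M(12): -4≡22 → W
K(10)−H(7): 3 → D
G(6)−M(12): -6≡20 → U
J(9)−H(7): 2 → C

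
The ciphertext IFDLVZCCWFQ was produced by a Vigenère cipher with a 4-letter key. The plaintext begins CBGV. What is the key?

GEXQ

Subtract each crib letter from the matching ciphertext letter (mod 26):
I(8)−C(2)=6 → G
F(5)−B(1)=4 → E
D(3)−G(6)=-3≡23 → X
L(11)−V(21)=-10≡16 → Q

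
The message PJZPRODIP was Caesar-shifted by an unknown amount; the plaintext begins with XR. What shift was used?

18

From the crib: P(15)−X(23)=-8≡18, so the shift is 18.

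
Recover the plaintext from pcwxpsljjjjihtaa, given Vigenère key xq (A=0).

smzhscotmtmskddk

Repeat the key across the ciphertext: xqxqxqxqxqxqxqxq
p(15)−x(23): -8≡18 → s
c(2)−q(16): -14≡12 → m
w(22)−x(23): -1≡25 → z
x(23)−q(16): 7 → h
p(15)−x(23): -8≡18 → s
s(18)−q(16): 2 → c
l(11)−x(23): -12≡14 → o
j(9)−q(16): -7≡19 → t
j(9)−x(23): -14≡12 → m
j(9)−q(16): -7≡19 → t
j(9)−x(23): -14≡12 → m
i(8)−q(16): -8≡18 → s
h(7)−x(23): -16≡10 → k
t(19)−q(16): 3 → d
a(0)−x(23): -23≡3 → d
a(0)−q(16): -16≡10 → k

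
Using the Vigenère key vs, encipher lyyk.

gqtc

Repeat the key across the message: vsvs
l(11)+v(21): 32≡6 → g
y(24)+s(18): 42≡16 → q
y(24)+v(21): 45≡19 → t
k(10)+s(18): 28≡2 → c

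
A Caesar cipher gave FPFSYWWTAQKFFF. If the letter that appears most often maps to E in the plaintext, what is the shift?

The most frequent ciphertext letter is F (appears 5 times).
F is position 5; E is position 4.
Shift = 1.

1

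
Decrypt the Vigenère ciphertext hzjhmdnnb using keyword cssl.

fhrwklvcz

Repeat the key across the ciphertext: csslcsslc
h(7)−c(2): 5 → f
z(25)−s(18): 7 → h
j(9)−s(18): -9≡17 → r
h(7)−l(11): -4≡22 → w
m(12)−c(2): 10 → k
d(3)−s(18): -15≡11 → l
n(13)−s(18): -5≡21 → v
n(13)−l(11): 2 → c
b(1)−c(2): -1≡25 → z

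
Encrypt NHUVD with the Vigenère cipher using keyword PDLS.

Repeat the key across the message: PDLSP
N(13)+P(15): 28≡2 → C
H(7)+D(3): 10 → K
U(20)+L(11): 31≡5 → F
V(21)+S(18): 39≡13 → N
D(3)+P(15): 18 → S

CKFNS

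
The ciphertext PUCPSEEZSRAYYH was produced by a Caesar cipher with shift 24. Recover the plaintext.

RWERUGGBUTCAAJ

P(15): 15−24=-9≡17 → R
U(20): 20−24=-4≡22 → W
C(2): 2−24=-22≡4 → E
P(15): 15−24=-9≡17 → R
S(18): 18−24=-6≡20 → U
E(4): 4−24=-20≡6 → G
E(4): 4−24=-20≡6 → G
Z(25): 25−24=1 → B
S(18): 18−24=-6≡20 → U
R(17): 17−24=-7≡19 → T
A(0): 0−24=-24≡2 → C
Y(24): 24−24=0 → A
Y(24): 24−24=0 → A
H(7): 7−24=-17≡9 → J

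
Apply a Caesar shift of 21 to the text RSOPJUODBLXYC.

MNJKEPJYWGSTX

R(17): 17+21=38≡12 → M
S(18): 18+21=39≡13 → N
O(14): 14+21=35≡9 → J
P(15): 15+21=36≡10 → K
J(9): 9+21=30≡4 → E
U(20): 20+21=41≡15 → P
O(14): 14+21=35≡9 → J
D(3): 3+21=24 → Y
B(1): 1+21=22 → W
L(11): 11+21=32≡6 → G
X(23): 23+21=44≡18 → S
Y(24): 24+21=45≡19 → T
C(2): 2+21=23 → X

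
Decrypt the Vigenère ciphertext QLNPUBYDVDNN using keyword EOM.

Repeat the key across the ciphertext: EOMEOMEOMEOM
Q(16)−E(4): 12 → M
L(11)−O(14): -3≡23 → X
N(13)−M(12): 1 → B
P(15)−E(4): 11 → L
U(20)−O(14): 6 → G
B(1)−M(12): -11≡15 → P
Y(24)−E(4): 20 → U
D(3)−O(14): -11≡15 → P
V(21)−M(12): 9 → J
D(3)−E(4): -1≡25 → Z
N(13)−O(14): -1≡25 → Z
N(13)−M(12): 1 → B

MXBLGPUPJZZB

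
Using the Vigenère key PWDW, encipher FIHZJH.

UEKVYD

Repeat the key across the message: PWDWPW
F(5)+P(15): 20 → U
I(8)+W(22): 30≡4 → E
H(7)+D(3): 10 → K
Z(25)+W(22): 47≡21 → V
J(9)+P(15): 24 → Y
H(7)+W(22): 29≡3 → D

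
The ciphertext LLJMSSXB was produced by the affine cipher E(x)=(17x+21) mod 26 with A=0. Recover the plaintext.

EEKBJJUI

The inverse of 17 mod 26 is 23, since 17·23=391≡1. Apply D(y)=23·(y−21) mod 26:
L(11): 23·(11−21)=-230≡4 → E
L(11): 23·(11−21)=-230≡4 → E
J(9): 23·(9−21)=-276≡10 → K
M(12): 23·(12−21)=-207≡1 → B
S(18): 23·(18−21)=-69≡9 → J
S(18): 23·(18−21)=-69≡9 → J
X(23): 23·(23−21)=46≡20 → U
B(1): 23·(1−21)=-460≡8 → I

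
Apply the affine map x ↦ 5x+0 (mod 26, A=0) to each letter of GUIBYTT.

EWOFQRR

G(6): 5·6+0=30≡4 → E
U(20): 5·20+0=100≡22 → W
I(8): 5·8+0=40≡14 → O
B(1): 5·1+0=5 → F
Y(24): 5·24+0=120≡16 → Q
T(19): 5·19+0=95≡17 → R
T(19): 5·19+0=95≡17 → R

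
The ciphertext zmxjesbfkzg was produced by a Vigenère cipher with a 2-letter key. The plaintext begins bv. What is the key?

yr

Subtract each crib letter from the matching ciphertext letter (mod 26):
z(25)−b(1)=24 → y
m(12)−v(21)=-9≡17 → r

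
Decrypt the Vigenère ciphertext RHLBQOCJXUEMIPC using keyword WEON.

VDXOUKOWBQQZMLO

Repeat the key across the ciphertext: WEONWEONWEONWEO
R(17)−W(22): -5≡21 → V
H(7)−E(4): 3 → D
L(11)−O(14): -3≡23 → X
B(1)−N(13): -12≡14 → O
Q(16)−W(22): -6≡20 → U
O(14)−E(4): 10 → K
C(2)−O(14): -12≡14 → O
J(9)−N(13): -4≡22 → W
X(23)−W(22): 1 → B
U(20)−E(4): 16 → Q
E(4)−O(14): -10≡16 → Q
M(12)−N(13): -1≡25 → Z
I(8)−W(22): -14≡12 → M
P(15)−E(4): 11 → L
C(2)−O(14): -12≡14 → O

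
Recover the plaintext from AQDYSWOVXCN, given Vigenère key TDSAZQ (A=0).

HNLYTGVSFCO

Repeat the key across the ciphertext: TDSAZQTDSAZ
A(0)−T(19): -19≡7 → H
Q(16)−D(3): 13 → N
D(3)−S(18): -15≡11 → L
Y(24)−A(0): 24 → Y
S(18)−Z(25): -7≡19 → T
W(22)−Q(16): 6 → G
O(14)−T(19): -5≡21 → V
V(21)−D(3): 18 → S
X(23)−S(18): 5 → F
C(2)−A(0): 2 → C
N(13)−Z(25): -12≡14 → O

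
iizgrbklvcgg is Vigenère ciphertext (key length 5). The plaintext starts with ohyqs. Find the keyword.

ubbqz

Subtract each crib letter from the matching ciphertext letter (mod 26):
i(8)−o(14)=-6≡20 → u
i(8)−h(7)=1 → b
z(25)−y(24)=1 → b
g(6)−q(16)=-10≡16 → q
r(17)−s(18)=-1≡25 → z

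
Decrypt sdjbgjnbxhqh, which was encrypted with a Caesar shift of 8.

kvbtybftpziz

s(18): 18−8=10 → k
d(3): 3−8=-5≡21 → v
j(9): 9−8=1 → b
b(1): 1−8=-7≡19 → t
g(6): 6−8=-2≡24 → y
j(9): 9−8=1 → b
n(13): 13−8=5 → f
b(1): 1−8=-7≡19 → t
x(23): 23−8=15 → p
h(7): 7−8=-1≡25 → z
q(16): 16−8=8 → i
h(7): 7−8=-1≡25 → z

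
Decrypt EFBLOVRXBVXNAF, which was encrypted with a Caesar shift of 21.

E(4): 4−21=-17≡9 → J
F(5): 5−21=-16≡10 → K
B(1): 1−21=-20≡6 → G
L(11): 11−21=-10≡16 → Q
O(14): 14−21=-7≡19 → T
V(21): 21−21=0 → A
R(17): 17−21=-4≡22 → W
X(23): 23−21=2 → C
B(1): 1−21=-20≡6 → G
V(21): 21−21=0 → A
X(23): 23−21=2 → C
N(13): 13−21=-8≡18 → S
A(0): 0−21=-21≡5 → F
F(5): 5−21=-16≡10 → K

JKGQTAWCGACSFK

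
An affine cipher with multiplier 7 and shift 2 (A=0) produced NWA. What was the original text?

The inverse of 7 mod 26 is 15, since 7·15=105≡1. Apply D(y)=15·(y−2) mod 26:
N(13): 15·(13−2)=165≡9 → J
W(22): 15·(22−2)=300≡14 → O
A(0): 15·(0−2)=-30≡22 → W

JOW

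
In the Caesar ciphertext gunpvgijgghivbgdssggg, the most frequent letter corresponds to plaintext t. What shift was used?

13

The most frequent ciphertext letter is g (appears 8 times).
g is position 6; t is position 19.
Shift = -13≡13.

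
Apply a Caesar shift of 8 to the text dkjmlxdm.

d(3): 3+8=11 → l
k(10): 10+8=18 → s
j(9): 9+8=17 → r
m(12): 12+8=20 → u
l(11): 11+8=19 → t
x(23): 23+8=31≡5 → f
d(3): 3+8=11 → l
m(12): 12+8=20 → u

lsrutflu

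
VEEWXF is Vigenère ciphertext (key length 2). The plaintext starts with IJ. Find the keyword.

Subtract each crib letter from the matching ciphertext letter (mod 26):
V(21)−I(8)=13 → N
E(4)−J(9)=-5≡21 → V

NV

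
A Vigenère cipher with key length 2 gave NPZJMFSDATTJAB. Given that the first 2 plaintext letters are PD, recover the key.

YM

Subtract each crib letter from the matching ciphertext letter (mod 26):
N(13)−P(15)=-2≡24 → Y
P(15)−D(3)=12 → M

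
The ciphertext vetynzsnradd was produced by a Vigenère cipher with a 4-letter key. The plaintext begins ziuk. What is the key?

Subtract each crib letter from the matching ciphertext letter (mod 26):
v(21)−z(25)=-4≡22 → w
e(4)−i(8)=-4≡22 → w
t(19)−u(20)=-1≡25 → z
y(24)−k(10)=14 → o

wwzo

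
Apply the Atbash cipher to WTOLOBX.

DGLOLYC

W(22) → D(3)
T(19) → G(6)
O(14) → L(11)
L(11) → O(14)
O(14) → L(11)
B(1) → Y(24)
X(23) → C(2)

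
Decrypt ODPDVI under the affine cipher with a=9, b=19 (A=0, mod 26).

LEOEGT

The inverse of 9 mod 26 is 3, since 9·3=27≡1. Apply D(y)=3·(y−19) mod 26:
O(14): 3·(14−19)=-15≡11 → L
D(3): 3·(3−19)=-48≡4 → E
P(15): 3·(15−19)=-12≡14 → O
D(3): 3·(3−19)=-48≡4 → E
V(21): 3·(21−19)=6 → G
I(8): 3·(8−19)=-33≡19 → T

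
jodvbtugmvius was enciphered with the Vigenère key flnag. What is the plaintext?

Repeat the key across the ciphertext: flnagflnagfln
j(9)−f(5): 4 → e
o(14)−l(11): 3 → d
d(3)−n(13): -10≡16 → q
v(21)−a(0): 21 → v
b(1)−g(6): -5≡21 → v
t(19)−f(5): 14 → o
u(20)−l(11): 9 → j
g(6)−n(13): -7≡19 → t
m(12)−a(0): 12 → m
v(21)−g(6): 15 → p
i(8)−f(5): 3 → d
u(20)−l(11): 9 → j
s(18)−n(13): 5 → f

edqvvojtmpdjf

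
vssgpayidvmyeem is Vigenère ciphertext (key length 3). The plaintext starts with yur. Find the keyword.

Subtract each crib letter from the matching ciphertext letter (mod 26):
v(21)−y(24)=-3≡23 → x
s(18)−u(20)=-2≡24 → y
s(18)−r(17)=1 → b

xyb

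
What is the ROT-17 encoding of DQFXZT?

UHWOQK

D(3): 3+17=20 → U
Q(16): 16+17=33≡7 → H
F(5): 5+17=22 → W
X(23): 23+17=40≡14 → O
Z(25): 25+17=42≡16 → Q
T(19): 19+17=36≡10 → K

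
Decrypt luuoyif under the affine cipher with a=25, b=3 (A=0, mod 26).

sjjpfvy

The inverse of 25 mod 26 is 25, since 25·25=625≡1. Apply D(y)=25·(y−3) mod 26:
l(11): 25·(11−3)=200≡18 → s
u(20): 25·(20−3)=425≡9 → j
u(20): 25·(20−3)=425≡9 → j
o(14): 25·(14−3)=275≡15 → p
y(24): 25·(24−3)=525≡5 → f
i(8): 25·(8−3)=125≡21 → v
f(5): 25·(5−3)=50≡24 → y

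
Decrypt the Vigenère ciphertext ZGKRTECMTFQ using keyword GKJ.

Repeat the key across the ciphertext: GKJGKJGKJGK
Z(25)−G(6): 19 → T
G(6)−K(10): -4≡22 → W
K(10)−J(9): 1 → B
R(17)−G(6): 11 → L
T(19)−K(10): 9 → J
E(4)−J(9): -5≡21 → V
C(2)−G(6): -4≡22 → W
M(12)−K(10): 2 → C
T(19)−J(9): 10 → K
F(5)−G(6): -1≡25 → Z
Q(16)−K(10): 6 → G

TWBLJVWCKZG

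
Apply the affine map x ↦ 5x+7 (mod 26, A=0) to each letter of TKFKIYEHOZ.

YFGFVXBQZC

T(19): 5·19+7=102≡24 → Y
K(10): 5·10+7=57≡5 → F
F(5): 5·5+7=32≡6 → G
K(10): 5·10+7=57≡5 → F
I(8): 5·8+7=47≡21 → V
Y(24): 5·24+7=127≡23 → X
E(4): 5·4+7=27≡1 → B
H(7): 5·7+7=42≡16 → Q
O(14): 5·14+7=77≡25 → Z
Z(25): 5·25+7=132≡2 → C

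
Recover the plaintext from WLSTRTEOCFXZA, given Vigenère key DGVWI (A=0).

TFXXJQYTGXUTF

Repeat the key across the ciphertext: DGVWIDGVWIDGV
W(22)−D(3): 19 → T
L(11)−G(6): 5 → F
S(18)−V(21): -3≡23 → X
T(19)−W(22): -3≡23 → X
R(17)−I(8): 9 → J
T(19)−D(3): 16 → Q
E(4)−G(6): -2≡24 → Y
O(14)−V(21): -7≡19 → T
C(2)−W(22): -20≡6 → G
F(5)−I(8): -3≡23 → X
X(23)−D(3): 20 → U
Z(25)−G(6): 19 → T
A(0)−V(21): -21≡5 → F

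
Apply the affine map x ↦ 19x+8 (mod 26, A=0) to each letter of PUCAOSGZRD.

HYUIOMSPTN

P(15): 19·15+8=293≡7 → H
U(20): 19·20+8=388≡24 → Y
C(2): 19·2+8=46≡20 → U
A(0): 19·0+8=8 → I
O(14): 19·14+8=274≡14 → O
S(18): 19·18+8=350≡12 → M
G(6): 19·6+8=122≡18 → S
Z(25): 19·25+8=483≡15 → P
R(17): 19·17+8=331≡19 → T
D(3): 19·3+8=65≡13 → N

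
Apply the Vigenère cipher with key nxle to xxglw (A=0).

Repeat the key across the message: nxlen
x(23)+n(13): 36≡10 → k
x(23)+x(23): 46≡20 → u
g(6)+l(11): 17 → r
l(11)+e(4): 15 → p
w(22)+n(13): 35≡9 → j

kurpj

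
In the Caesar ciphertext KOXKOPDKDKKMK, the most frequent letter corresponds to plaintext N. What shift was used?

23

The most frequent ciphertext letter is K (appears 6 times).
K is position 10; N is position 13.
Shift = -3≡23.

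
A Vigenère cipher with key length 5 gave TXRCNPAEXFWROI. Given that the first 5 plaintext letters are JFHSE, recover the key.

KSKKJ

Subtract each crib letter from the matching ciphertext letter (mod 26):
T(19)−J(9)=10 → K
X(23)−F(5)=18 → S
R(17)−H(7)=10 → K
C(2)−S(18)=-16≡10 → K
N(13)−E(4)=9 → J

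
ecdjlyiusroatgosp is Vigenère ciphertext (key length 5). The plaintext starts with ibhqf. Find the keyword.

wbwtg

Subtract each crib letter from the matching ciphertext letter (mod 26):
e(4)−i(8)=-4≡22 → w
c(2)−b(1)=1 → b
d(3)−h(7)=-4≡22 → w
j(9)−q(16)=-7≡19 → t
l(11)−f(5)=6 → g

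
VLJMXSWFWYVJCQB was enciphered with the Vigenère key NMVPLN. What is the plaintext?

IZOXMFJTBJKWPEG

Repeat the key across the ciphertext: NMVPLNNMVPLNNMV
V(21)−N(13): 8 → I
L(11)−M(12): -1≡25 → Z
J(9)−V(21): -12≡14 → O
M(12)−P(15): -3≡23 → X
X(23)−L(11): 12 → M
S(18)−N(13): 5 → F
W(22)−N(13): 9 → J
F(5)−M(12): -7≡19 → T
W(22)−V(21): 1 → B
Y(24)−P(15): 9 → J
V(21)−L(11): 10 → K
J(9)−N(13): -4≡22 → W
C(2)−N(13): -11≡15 → P
Q(16)−M(12): 4 → E
B(1)−V(21): -20≡6 → G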